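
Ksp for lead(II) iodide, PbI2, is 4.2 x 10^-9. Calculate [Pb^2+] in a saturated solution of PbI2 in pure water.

1.0 × 10^-3 M

PbI2(s) <=> Pb^2+(aq) + 2 I^-(aq)
Ksp = [Pb^2+][I^-]^2
With molar solubility s: [Pb^2+] = s, [I^-] = 2s.
Substituting: Ksp = s(2s)^2 = 4s^3
s = (4.2 x 10^-9 / 4)^(1/3) = 1.02 x 10^-3 M
[Pb^2+] = s = 1.0 × 10^-3 M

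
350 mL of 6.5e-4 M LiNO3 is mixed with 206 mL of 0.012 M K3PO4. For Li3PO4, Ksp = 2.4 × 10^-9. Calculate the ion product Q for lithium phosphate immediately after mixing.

Q = 3.0e-13

Total volume = 350 + 206 = 556 mL.
[Li^+] = 6.5 x 10^-4 × (350/556) = 4.09 × 10^-4 M
[PO4^3-] = 1.2 × 10^-2 × (206/556) = 4.45 x 10^-3 M
Li3PO4(s) ⇌ 3 Li^+ + PO4^3-, so Q = [Li^+]^3[PO4^3-]
Q = (4.09 x 10^-4)^3(4.45 x 10^-3) = 3.0 × 10^-13
Q < Ksp, so no precipitate of Li3PO4 forms.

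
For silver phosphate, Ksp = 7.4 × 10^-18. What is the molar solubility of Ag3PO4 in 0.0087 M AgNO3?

s = 1.1 x 10^-11 M

Ag3PO4(s) ⇌ 3 Ag^+(aq) + PO4^3-(aq)
Ksp = [Ag^+]^3[PO4^3-]
If s mol/L dissolves here, [Ag^+] = 0.0087 + 3s ≈ 0.0087, [PO4^3-] = s (Ksp is small, so little additional dissolves).
Ksp ≈ (0.0087)^3 × s
s = 1.1 × 10^-11 M
Check: 3s = 3.4 × 10^-11 ≪ 0.0087, so the approximation is valid.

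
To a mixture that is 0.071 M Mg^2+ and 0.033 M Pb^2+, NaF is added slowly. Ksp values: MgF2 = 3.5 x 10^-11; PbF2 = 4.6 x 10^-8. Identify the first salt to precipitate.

Each salt begins to precipitate when Q = Ksp, i.e. when [F^-] reaches its threshold.
For MgF2: 3.5 x 10^-11 = 0.071 × [F^-]^2  ⇒  [F^-] = 2.2 × 10^-5 M.
For PbF2: 4.6 x 10^-8 = 0.033 × [F^-]^2  ⇒  [F^-] = 1.2 × 10^-3 M.
The salt with the lower threshold [F^-] precipitates first: MgF2.

MgF2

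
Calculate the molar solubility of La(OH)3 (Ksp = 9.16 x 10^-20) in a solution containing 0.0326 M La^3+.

La(OH)3(s) <=> La^3+ + 3 OH^-
Ksp = [La^3+][OH^-]^3
If s mol/L dissolves here, [La^3+] = 0.0326 + s ≈ 0.0326, [OH^-] = 3s (common-ion effect: La^3+ is already 0.0326 M).
Ksp ≈ 0.0326 × (3s)^3
s = 4.70 × 10^-7 M
Check: s = 4.7 × 10^-7 ≪ 0.0326, so the approximation is valid.

4.70 × 10^-7 M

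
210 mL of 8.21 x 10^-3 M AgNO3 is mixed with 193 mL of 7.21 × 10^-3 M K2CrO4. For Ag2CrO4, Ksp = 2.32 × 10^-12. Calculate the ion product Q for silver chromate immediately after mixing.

Total volume = 210 + 193 = 403 mL.
[Ag^+] = 8.21 x 10^-3 × (210/403) = 4.278 x 10^-3 M
[CrO4^2-] = 7.21 × 10^-3 × (193/403) = 3.453 × 10^-3 M
Ag2CrO4(s) ⇌ 2 Ag^+ + CrO4^2-, so Q = [Ag^+]^2[CrO4^2-]
Q = (4.278 × 10^-3)^2(3.453 × 10^-3) = 6.32 x 10^-8
Q > Ksp, so Ag2CrO4 will precipitate.

Q ≈ 6.32e-8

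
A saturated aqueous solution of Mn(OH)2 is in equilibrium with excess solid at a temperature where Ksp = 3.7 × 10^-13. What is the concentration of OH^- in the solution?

Mn(OH)2(s) ⇌ Mn^2+(aq) + 2 OH^-(aq)
Ksp = [Mn^2+][OH^-]^2
For each mole of Mn(OH)2 that dissolves: [Mn^2+] = s, [OH^-] = 2s.
Substituting: Ksp = s(2s)^2 = 4s^3
s^3 = 3.7 × 10^-13 / 4, so s = 4.52 × 10^-5 M
[OH^-] = 2s = 9.0 x 10^-5 M

9.0e-5 M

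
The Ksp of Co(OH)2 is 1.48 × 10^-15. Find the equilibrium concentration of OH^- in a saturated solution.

Co(OH)2(s) ⇌ Co^2+ + 2 OH^-
Ksp = [Co^2+][OH^-]^2
With molar solubility s: [Co^2+] = s, [OH^-] = 2s.
Ksp = s(2s)^2 = 4s^3
s^3 = 1.48 × 10^-15 / 4, so s = 7.179 × 10^-6 M
[OH^-] = 2s = 1.44 x 10^-5 M

[OH^-] = 1.44e-5 M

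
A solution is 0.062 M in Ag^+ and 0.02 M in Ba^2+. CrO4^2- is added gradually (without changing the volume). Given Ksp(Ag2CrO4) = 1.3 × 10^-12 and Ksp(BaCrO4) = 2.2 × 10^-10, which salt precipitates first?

Ag2CrO4

Precipitation of each salt starts when its ion product equals its Ksp.
For Ag2CrO4: 1.3 × 10^-12 = (0.062)^2 × [CrO4^2-]  ⇒  [CrO4^2-] = 3.4 x 10^-10 M.
For BaCrO4: 2.2 × 10^-10 = 0.02 × [CrO4^2-]  ⇒  [CrO4^2-] = 1.1 x 10^-8 M.
The salt with the lower threshold [CrO4^2-] precipitates first: Ag2CrO4.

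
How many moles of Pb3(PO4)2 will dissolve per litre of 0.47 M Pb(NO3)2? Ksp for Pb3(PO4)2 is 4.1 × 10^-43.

Pb3(PO4)2(s) ⇌ 3 Pb^2+(aq) + 2 PO4^3-(aq)
Ksp = [Pb^2+]^3[PO4^3-]^2
Let s = moles of Pb3(PO4)2 that dissolve per litre. [Pb^2+] = 0.47 + 3s ≈ 0.47, [PO4^3-] = 2s (common-ion effect: Pb^2+ is already 0.47 M).
Ksp ≈ (0.47)^3 × (2s)^2
s = 9.9 × 10^-22 M
Check: 3s = 3.0 × 10^-21 ≪ 0.47, so the approximation is valid.

s = 9.9 × 10^-22 M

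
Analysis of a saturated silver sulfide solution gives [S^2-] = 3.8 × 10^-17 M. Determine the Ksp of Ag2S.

Ksp ≈ 2.2 × 10^-49

Ag2S(s) ⇌ 2 Ag^+ + S^2-
Stoichiometry gives [Ag^+] = (2/1)[S^2-] = 7.60 x 10^-17 M.
Ksp = [Ag^+]^2[S^2-]
Ksp = (7.60 × 10^-17)^2 × 3.8 × 10^-17 = 2.2 × 10^-49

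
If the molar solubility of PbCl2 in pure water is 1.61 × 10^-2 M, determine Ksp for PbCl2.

Ksp ≈ 1.67e-5

PbCl2(s) ⇌ Pb^2+(aq) + 2 Cl^-(aq)
With molar solubility s: [Pb^2+] = s, [Cl^-] = 2s.
Ksp = [Pb^2+][Cl^-]^2
So Ksp = s × (2s)^2 = 4s^3
Ksp = 4 × (1.61 × 10^-2)^3 = 1.67 x 10^-5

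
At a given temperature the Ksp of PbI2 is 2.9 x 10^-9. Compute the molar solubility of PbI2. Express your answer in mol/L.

PbI2(s) ⇌ Pb^2+(aq) + 2 I^-(aq)
Ksp = [Pb^2+][I^-]^2
Let s = molar solubility. Then [Pb^2+] = s and [I^-] = 2s.
Ksp = s(2s)^2 = 4s^3
s = (2.9 x 10^-9 / 4)^(1/3) = 9.0 x 10^-4 M

s = 9.0 x 10^-4 M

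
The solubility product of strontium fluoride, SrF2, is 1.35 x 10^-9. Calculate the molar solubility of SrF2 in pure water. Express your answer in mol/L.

6.96 × 10^-4 M

SrF2(s) ⇌ Sr^2+ + 2 F^-
Ksp = [Sr^2+][F^-]^2
For each mole of SrF2 that dissolves: [Sr^2+] = s, [F^-] = 2s.
Substituting: Ksp = s(2s)^2 = 4s^3
Solving, s = (1.35 x 10^-9/4)^(1/3) = 6.96 x 10^-4 M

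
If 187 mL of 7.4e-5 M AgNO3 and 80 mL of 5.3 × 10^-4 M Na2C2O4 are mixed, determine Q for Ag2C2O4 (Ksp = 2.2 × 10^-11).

Total volume = 187 + 80 = 267 mL.
[Ag^+] = 7.4 × 10^-5 × (187/267) = 5.18 x 10^-5 M
[C2O4^2-] = 5.3 × 10^-4 × (80/267) = 1.59 x 10^-4 M
Ag2C2O4(s) <=> 2 Ag^+ + C2O4^2-, so Q = [Ag^+]^2[C2O4^2-]
Q = (5.18 x 10^-5)^2(1.59 × 10^-4) = 4.3 × 10^-13
Q < Ksp, so no precipitate of Ag2C2O4 forms.

Q = 4.3 × 10^-13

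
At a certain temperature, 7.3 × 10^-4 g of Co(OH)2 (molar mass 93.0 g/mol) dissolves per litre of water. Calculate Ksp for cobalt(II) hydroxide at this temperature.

Molar solubility s = (7.3 x 10^-4 g/L) / (93.0 g/mol) = 7.85 × 10^-6 M.
Co(OH)2(s) ⇌ Co^2+(aq) + 2 OH^-(aq)
For each mole of Co(OH)2 that dissolves: [Co^2+] = s, [OH^-] = 2s.
Ksp = [Co^2+][OH^-]^2
Ksp = s(2s)^2 = 4s^3
Ksp = 4 × (7.85 × 10^-6)^3 = 1.9 x 10^-15

1.9e-15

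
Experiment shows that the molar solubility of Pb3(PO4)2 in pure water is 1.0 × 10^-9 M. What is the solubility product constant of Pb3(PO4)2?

Pb3(PO4)2(s) ⇌ 3 Pb^2+ + 2 PO4^3-
With molar solubility s: [Pb^2+] = 3s, [PO4^3-] = 2s.
Ksp = [Pb^2+]^3[PO4^3-]^2
Ksp = (3s)^3(2s)^2 = 108s^5
With s = 1.0 × 10^-9: Ksp = 1.1 × 10^-43

Ksp = 1.1e-43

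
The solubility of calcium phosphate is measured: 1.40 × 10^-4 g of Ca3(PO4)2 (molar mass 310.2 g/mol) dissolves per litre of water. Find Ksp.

Molar solubility s = (1.40 × 10^-4 g/L) / (310.2 g/mol) = 4.513 x 10^-7 M.
Ca3(PO4)2(s) ⇌ 3 Ca^2+ + 2 PO4^3-
With molar solubility s: [Ca^2+] = 3s, [PO4^3-] = 2s.
Ksp = [Ca^2+]^3[PO4^3-]^2
Substituting: Ksp = (3s)^3(2s)^2 = 108s^5
Ksp = 108 × (4.513 x 10^-7)^5 = 2.02 × 10^-30

2.02e-30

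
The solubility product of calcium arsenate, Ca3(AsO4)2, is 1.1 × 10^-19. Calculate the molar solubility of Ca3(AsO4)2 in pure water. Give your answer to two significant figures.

Ca3(AsO4)2(s) <=> 3 Ca^2+ + 2 AsO4^3-
Ksp = [Ca^2+]^3[AsO4^3-]^2
If s mol/L of Ca3(AsO4)2 dissolves, [Ca^2+] = 3s and [AsO4^3-] = 2s.
Substituting: Ksp = (3s)^3(2s)^2 = 108s^5
Solving, s = (1.1 × 10^-19/108)^(1/5) = 6.3 × 10^-5 M

s ≈ 6.3 x 10^-5 M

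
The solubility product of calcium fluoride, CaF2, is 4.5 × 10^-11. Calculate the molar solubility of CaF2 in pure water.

CaF2(s) ⇌ Ca^2+(aq) + 2 F^-(aq)
Ksp = [Ca^2+][F^-]^2
For each mole of CaF2 that dissolves: [Ca^2+] = s, [F^-] = 2s.
Ksp = s(2s)^2 = 4s^3
s^3 = 4.5 × 10^-11 / 4, so s = 2.2 x 10^-4 M

2.2 x 10^-4 M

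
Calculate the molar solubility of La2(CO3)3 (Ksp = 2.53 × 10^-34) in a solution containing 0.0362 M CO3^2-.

La2(CO3)3(s) ⇌ 2 La^3+ + 3 CO3^2-
Ksp = [La^3+]^2[CO3^2-]^3
Let s = moles of La2(CO3)3 that dissolve per litre. [La^3+] = 2s, [CO3^2-] = 0.0362 + 3s ≈ 0.0362 (Ksp is small, so little additional dissolves).
Ksp ≈ (2s)^2 × (0.0362)^3
s = 1.15 × 10^-15 M
Check: 3s = 3.5 × 10^-15 ≪ 0.0362, so the approximation is valid.

s = 1.15e-15 M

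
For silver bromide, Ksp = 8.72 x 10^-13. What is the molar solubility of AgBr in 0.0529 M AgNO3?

1.65e-11 M

AgBr(s) ⇌ Ag^+(aq) + Br^-(aq)
Ksp = [Ag^+][Br^-]
Let s be the molar solubility in this solution. [Ag^+] = 0.0529 + s ≈ 0.0529, [Br^-] = s (since Ag^+ from AgNO3 dominates).
Ksp ≈ 0.0529 × s
s = 1.65 x 10^-11 M
Check: s = 1.6 × 10^-11 ≪ 0.0529, so the approximation is valid.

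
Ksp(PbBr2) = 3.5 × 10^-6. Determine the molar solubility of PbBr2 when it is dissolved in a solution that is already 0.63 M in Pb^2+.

s ≈ 1.2 x 10^-3 M

PbBr2(s) ⇌ Pb^2+(aq) + 2 Br^-(aq)
Ksp = [Pb^2+][Br^-]^2
If s mol/L dissolves here, [Pb^2+] = 0.63 + s ≈ 0.63, [Br^-] = 2s (since the Pb^2+ already present dominates).
Ksp ≈ 0.63 × (2s)^2
s = 1.2 × 10^-3 M
Check: s = 1.2 × 10^-3 ≪ 0.63, so the approximation is valid.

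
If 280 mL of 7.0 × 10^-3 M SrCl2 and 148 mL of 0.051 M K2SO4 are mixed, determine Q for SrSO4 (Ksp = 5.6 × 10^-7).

Total volume = 280 + 148 = 428 mL.
[Sr^2+] = 7.0 × 10^-3 × (280/428) = 4.58 × 10^-3 M
[SO4^2-] = 5.1 × 10^-2 × (148/428) = 1.76 x 10^-2 M
SrSO4(s) ⇌ Sr^2+ + SO4^2-, so Q = [Sr^2+][SO4^2-]
Q = (4.58 x 10^-3)(1.76 × 10^-2) = 8.1 x 10^-5
Q > Ksp, so SrSO4 will precipitate.

Q ≈ 8.1e-5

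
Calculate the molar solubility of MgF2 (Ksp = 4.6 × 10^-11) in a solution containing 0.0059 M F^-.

1.3 × 10^-6 M

MgF2(s) ⇌ Mg^2+(aq) + 2 F^-(aq)
Ksp = [Mg^2+][F^-]^2
Let s be the molar solubility in this solution. [Mg^2+] = s, [F^-] = 0.0059 + 2s ≈ 0.0059 (common-ion effect: F^- is already 0.0059 M).
Ksp ≈ s × (0.0059)^2
s = 1.3 x 10^-6 M
Check: 2s = 2.6 × 10^-6 ≪ 0.0059, so the approximation is valid.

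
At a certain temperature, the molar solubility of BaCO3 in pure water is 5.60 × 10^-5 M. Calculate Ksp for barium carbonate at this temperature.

BaCO3(s) ⇌ Ba^2+ + CO3^2-
If s mol/L of BaCO3 dissolves, [Ba^2+] = s and [CO3^2-] = s.
Ksp = [Ba^2+][CO3^2-]
Ksp = (s)(s) = s^2
With s = 5.60 x 10^-5: Ksp = 3.14 × 10^-9

Ksp = 3.14 x 10^-9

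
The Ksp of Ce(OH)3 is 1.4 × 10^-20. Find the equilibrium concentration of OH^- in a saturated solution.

1.4 × 10^-5 M

Ce(OH)3(s) ⇌ Ce^3+(aq) + 3 OH^-(aq)
Ksp = [Ce^3+][OH^-]^3
With molar solubility s: [Ce^3+] = s, [OH^-] = 3s.
So Ksp = s × (3s)^3 = 27s^4
s = (1.4 × 10^-20 / 27)^(1/4) = 4.77 x 10^-6 M
[OH^-] = 3s = 1.4 × 10^-5 M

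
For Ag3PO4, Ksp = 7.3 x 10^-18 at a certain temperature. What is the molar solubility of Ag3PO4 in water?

Ag3PO4(s) ⇌ 3 Ag^+(aq) + PO4^3-(aq)
Ksp = [Ag^+]^3[PO4^3-]
With molar solubility s: [Ag^+] = 3s, [PO4^3-] = s.
Ksp = (3s)^3s = 27s^4
s^4 = 7.3 x 10^-18 / 27, so s = 2.3 x 10^-5 M

2.3 x 10^-5 M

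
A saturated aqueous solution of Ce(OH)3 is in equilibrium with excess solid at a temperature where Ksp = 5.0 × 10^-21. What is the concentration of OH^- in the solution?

1.1 x 10^-5 M

Ce(OH)3(s) <=> Ce^3+(aq) + 3 OH^-(aq)
Ksp = [Ce^3+][OH^-]^3
For each mole of Ce(OH)3 that dissolves: [Ce^3+] = s, [OH^-] = 3s.
So Ksp = s × (3s)^3 = 27s^4
s^4 = 5.0 × 10^-21 / 27, so s = 3.69 × 10^-6 M
[OH^-] = 3s = 1.1 × 10^-5 M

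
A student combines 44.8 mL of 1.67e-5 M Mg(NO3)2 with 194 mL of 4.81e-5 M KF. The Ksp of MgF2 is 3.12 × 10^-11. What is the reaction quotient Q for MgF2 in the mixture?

Q ≈ 4.78e-15

Total volume = 44.8 + 194 = 238.8 mL.
[Mg^2+] = 1.67 x 10^-5 × (44.8/238.8) = 3.133 × 10^-6 M
[F^-] = 4.81 × 10^-5 × (194/238.8) = 3.908 × 10^-5 M
MgF2(s) ⇌ Mg^2+ + 2 F^-, so Q = [Mg^2+][F^-]^2
Q = (3.133 x 10^-6)(3.908 × 10^-5)^2 = 4.78 × 10^-15
Q < Ksp, so no precipitate of MgF2 forms.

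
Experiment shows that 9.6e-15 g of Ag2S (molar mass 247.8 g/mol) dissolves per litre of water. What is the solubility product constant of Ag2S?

Molar solubility s = (9.6 x 10^-15 g/L) / (247.8 g/mol) = 3.87 x 10^-17 M.
Ag2S(s) ⇌ 2 Ag^+(aq) + S^2-(aq)
If s mol/L of Ag2S dissolves, [Ag^+] = 2s and [S^2-] = s.
Ksp = [Ag^+]^2[S^2-]
Ksp = (2s)^2s = 4s^3
Ksp = 4 × (3.87 × 10^-17)^3 = 2.3 × 10^-49

Ksp ≈ 2.3 × 10^-49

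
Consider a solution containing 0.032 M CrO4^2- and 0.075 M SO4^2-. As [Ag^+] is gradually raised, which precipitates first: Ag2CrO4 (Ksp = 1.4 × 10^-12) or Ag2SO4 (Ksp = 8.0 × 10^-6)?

Each salt begins to precipitate when Q = Ksp, i.e. when [Ag^+] reaches its threshold.
For Ag2CrO4: 1.4 × 10^-12 = 0.032 × [Ag^+]^2  ⇒  [Ag^+] = 6.6 × 10^-6 M.
For Ag2SO4: 8.0 × 10^-6 = 0.075 × [Ag^+]^2  ⇒  [Ag^+] = 1.0 × 10^-2 M.
The salt with the lower threshold [Ag^+] precipitates first: Ag2CrO4.

Ag2CrO4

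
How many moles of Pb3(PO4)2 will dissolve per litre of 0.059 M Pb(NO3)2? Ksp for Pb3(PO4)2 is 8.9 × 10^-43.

s ≈ 3.3 × 10^-20 M

Pb3(PO4)2(s) ⇌ 3 Pb^2+(aq) + 2 PO4^3-(aq)
Ksp = [Pb^2+]^3[PO4^3-]^2
If s mol/L dissolves here, [Pb^2+] = 0.059 + 3s ≈ 0.059, [PO4^3-] = 2s (since Pb^2+ from Pb(NO3)2 dominates).
Ksp ≈ (0.059)^3 × (2s)^2
s = 3.3 × 10^-20 M
Check: 3s = 9.9 × 10^-20 ≪ 0.059, so the approximation is valid.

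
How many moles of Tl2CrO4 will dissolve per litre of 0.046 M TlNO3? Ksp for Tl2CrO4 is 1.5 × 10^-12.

7.1e-10 M

Tl2CrO4(s) <=> 2 Tl^+ + CrO4^2-
Ksp = [Tl^+]^2[CrO4^2-]
If s mol/L dissolves here, [Tl^+] = 0.046 + 2s ≈ 0.046, [CrO4^2-] = s (Ksp is small, so little additional dissolves).
Ksp ≈ (0.046)^2 × s
s = 7.1 × 10^-10 M
Check: 2s = 1.4 × 10^-9 ≪ 0.046, so the approximation is valid.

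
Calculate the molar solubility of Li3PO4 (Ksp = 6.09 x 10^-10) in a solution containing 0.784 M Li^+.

Li3PO4(s) <=> 3 Li^+ + PO4^3-
Ksp = [Li^+]^3[PO4^3-]
Let s = moles of Li3PO4 that dissolve per litre. [Li^+] = 0.784 + 3s ≈ 0.784, [PO4^3-] = s (common-ion effect: Li^+ is already 0.784 M).
Ksp ≈ (0.784)^3 × s
s = 1.26 x 10^-9 M
Check: 3s = 3.8 × 10^-9 ≪ 0.784, so the approximation is valid.

s ≈ 1.26 x 10^-9 M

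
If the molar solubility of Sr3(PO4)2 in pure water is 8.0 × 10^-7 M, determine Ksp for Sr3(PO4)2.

3.5 × 10^-29

Sr3(PO4)2(s) <=> 3 Sr^2+ + 2 PO4^3-
Let s = molar solubility. Then [Sr^2+] = 3s and [PO4^3-] = 2s.
Ksp = [Sr^2+]^3[PO4^3-]^2
Substituting: Ksp = (3s)^3(2s)^2 = 108s^5
With s = 8.0 x 10^-7: Ksp = 3.5 × 10^-29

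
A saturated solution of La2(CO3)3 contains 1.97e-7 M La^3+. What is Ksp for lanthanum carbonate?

1.00 x 10^-33

La2(CO3)3(s) ⇌ 2 La^3+ + 3 CO3^2-
Stoichiometry gives [CO3^2-] = (3/2)[La^3+] = 2.955 x 10^-7 M.
Ksp = [La^3+]^2[CO3^2-]^3
Ksp = (1.97 × 10^-7)^2 × (2.955 × 10^-7)^3 = 1.00 × 10^-33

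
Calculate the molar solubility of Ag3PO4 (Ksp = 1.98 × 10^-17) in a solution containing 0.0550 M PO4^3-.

Ag3PO4(s) ⇌ 3 Ag^+(aq) + PO4^3-(aq)
Ksp = [Ag^+]^3[PO4^3-]
If s mol/L dissolves here, [Ag^+] = 3s, [PO4^3-] = 0.0550 + s ≈ 0.0550 (since the PO4^3- already present dominates).
Ksp ≈ (3s)^3 × 0.0550
s = 2.37 × 10^-6 M
Check: s = 2.4 × 10^-6 ≪ 0.0550, so the approximation is valid.

s ≈ 2.37e-6 M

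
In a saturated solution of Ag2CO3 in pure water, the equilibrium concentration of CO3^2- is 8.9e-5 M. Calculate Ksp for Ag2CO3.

Ag2CO3(s) ⇌ 2 Ag^+(aq) + CO3^2-(aq)
Stoichiometry gives [Ag^+] = (2/1)[CO3^2-] = 1.78 x 10^-4 M.
Ksp = [Ag^+]^2[CO3^2-]
Ksp = (1.78 × 10^-4)^2 × 8.9 x 10^-5 = 2.8 × 10^-12

2.8 × 10^-12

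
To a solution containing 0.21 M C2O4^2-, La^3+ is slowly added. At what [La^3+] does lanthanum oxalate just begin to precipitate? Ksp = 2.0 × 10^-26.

[La^3+] = 1.5 × 10^-12 M

La2(C2O4)3(s) <=> 2 La^3+ + 3 C2O4^2-
Ksp = [La^3+]^2[C2O4^2-]^3
Precipitation begins when Q = Ksp. With [C2O4^2-] = 0.21 M:
2.0 × 10^-26 = (0.21)^3 × [La^3+]^2
[La^3+] = (2.0 × 10^-26 / 9.26 × 10^-3)^(1/2) = 1.5 × 10^-12 M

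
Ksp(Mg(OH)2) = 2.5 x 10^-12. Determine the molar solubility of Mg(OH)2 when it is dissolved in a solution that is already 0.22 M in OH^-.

s = 5.2e-11 M

Mg(OH)2(s) <=> Mg^2+(aq) + 2 OH^-(aq)
Ksp = [Mg^2+][OH^-]^2
If s mol/L dissolves here, [Mg^2+] = s, [OH^-] = 0.22 + 2s ≈ 0.22 (common-ion effect: OH^- is already 0.22 M).
Ksp ≈ s × (0.22)^2
s = 5.2 × 10^-11 M
Check: 2s = 1.0 × 10^-10 ≪ 0.22, so the approximation is valid.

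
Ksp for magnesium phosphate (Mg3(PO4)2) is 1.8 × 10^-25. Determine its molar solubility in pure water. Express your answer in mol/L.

s ≈ 4.4 x 10^-6 M

Mg3(PO4)2(s) ⇌ 3 Mg^2+(aq) + 2 PO4^3-(aq)
Ksp = [Mg^2+]^3[PO4^3-]^2
Let s = molar solubility. Then [Mg^2+] = 3s and [PO4^3-] = 2s.
Substituting: Ksp = (3s)^3(2s)^2 = 108s^5
s^5 = 1.8 × 10^-25 / 108, so s = 4.4 × 10^-6 M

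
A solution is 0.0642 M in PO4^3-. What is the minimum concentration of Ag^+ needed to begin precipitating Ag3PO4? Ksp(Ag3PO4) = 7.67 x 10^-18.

Ag3PO4(s) <=> 3 Ag^+ + PO4^3-
Ksp = [Ag^+]^3[PO4^3-]
Precipitation begins when Q = Ksp. With [PO4^3-] = 0.0642 M:
7.67 x 10^-18 = (0.0642) × [Ag^+]^3
[Ag^+] = (7.67 x 10^-18 / 6.42 × 10^-2)^(1/3) = 4.93 × 10^-6 M

4.93 × 10^-6 M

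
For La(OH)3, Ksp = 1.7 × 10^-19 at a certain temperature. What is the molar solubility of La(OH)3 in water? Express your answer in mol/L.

La(OH)3(s) ⇌ La^3+(aq) + 3 OH^-(aq)
Ksp = [La^3+][OH^-]^3
For each mole of La(OH)3 that dissolves: [La^3+] = s, [OH^-] = 3s.
Substituting: Ksp = s(3s)^3 = 27s^4
s^4 = 1.7 × 10^-19 / 27, so s = 8.9 x 10^-6 M

8.9 × 10^-6 M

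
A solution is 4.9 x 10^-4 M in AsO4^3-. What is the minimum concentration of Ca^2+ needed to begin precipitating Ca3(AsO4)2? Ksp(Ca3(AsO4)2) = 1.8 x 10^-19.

Ca3(AsO4)2(s) <=> 3 Ca^2+(aq) + 2 AsO4^3-(aq)
Ksp = [Ca^2+]^3[AsO4^3-]^2
Precipitation begins when Q = Ksp. With [AsO4^3-] = 4.9 x 10^-4 M:
1.8 x 10^-19 = (4.9 x 10^-4)^2 × [Ca^2+]^3
[Ca^2+] = (1.8 x 10^-19 / 2.40 × 10^-7)^(1/3) = 9.1 × 10^-5 M

9.1e-5 M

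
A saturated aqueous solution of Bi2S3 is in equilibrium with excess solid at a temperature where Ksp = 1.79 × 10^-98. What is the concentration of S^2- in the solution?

3.32 x 10^-20 M

Bi2S3(s) ⇌ 2 Bi^3+ + 3 S^2-
Ksp = [Bi^3+]^2[S^2-]^3
If s mol/L of Bi2S3 dissolves, [Bi^3+] = 2s and [S^2-] = 3s.
So Ksp = (2s)^2 × (3s)^3 = 108s^5
s^5 = 1.79 × 10^-98 / 108, so s = 1.106 x 10^-20 M
[S^2-] = 3s = 3.32 × 10^-20 M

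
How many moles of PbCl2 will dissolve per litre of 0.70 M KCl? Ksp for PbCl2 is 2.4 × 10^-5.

PbCl2(s) ⇌ Pb^2+(aq) + 2 Cl^-(aq)
Ksp = [Pb^2+][Cl^-]^2
Let s be the molar solubility in this solution. [Pb^2+] = s, [Cl^-] = 0.70 + 2s ≈ 0.70 (Ksp is small, so little additional dissolves).
Ksp ≈ s × (0.70)^2
s = 4.9 x 10^-5 M
Check: 2s = 9.8 x 10^-5 ≪ 0.70, so the approximation is valid.

4.9e-5 M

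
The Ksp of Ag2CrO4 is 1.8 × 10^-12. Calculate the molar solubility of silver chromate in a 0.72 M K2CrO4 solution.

s = 7.9e-7 M

Ag2CrO4(s) ⇌ 2 Ag^+(aq) + CrO4^2-(aq)
Ksp = [Ag^+]^2[CrO4^2-]
If s mol/L dissolves here, [Ag^+] = 2s, [CrO4^2-] = 0.72 + s ≈ 0.72 (since CrO4^2- from K2CrO4 dominates).
Ksp ≈ (2s)^2 × 0.72
s = 7.9 x 10^-7 M
Check: s = 7.9 × 10^-7 ≪ 0.72, so the approximation is valid.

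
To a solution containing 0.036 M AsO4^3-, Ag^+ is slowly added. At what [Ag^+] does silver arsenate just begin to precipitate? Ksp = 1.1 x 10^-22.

[Ag^+] = 1.5 x 10^-7 M

Ag3AsO4(s) <=> 3 Ag^+ + AsO4^3-
Ksp = [Ag^+]^3[AsO4^3-]
Precipitation begins when Q = Ksp. With [AsO4^3-] = 0.036 M:
1.1 x 10^-22 = (0.036) × [Ag^+]^3
[Ag^+] = (1.1 x 10^-22 / 3.6 × 10^-2)^(1/3) = 1.5 × 10^-7 M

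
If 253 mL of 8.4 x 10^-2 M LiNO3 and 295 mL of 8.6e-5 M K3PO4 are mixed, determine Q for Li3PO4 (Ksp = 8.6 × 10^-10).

Total volume = 253 + 295 = 548 mL.
[Li^+] = 8.4 x 10^-2 × (253/548) = 3.88 x 10^-2 M
[PO4^3-] = 8.6 x 10^-5 × (295/548) = 4.63 × 10^-5 M
Li3PO4(s) ⇌ 3 Li^+ + PO4^3-, so Q = [Li^+]^3[PO4^3-]
Q = (3.88 × 10^-2)^3(4.63 x 10^-5) = 2.7 × 10^-9
Q > Ksp, so Li3PO4 will precipitate.

Q = 2.7e-9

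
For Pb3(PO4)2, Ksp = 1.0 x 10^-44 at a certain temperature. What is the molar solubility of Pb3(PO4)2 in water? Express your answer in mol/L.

6.2 x 10^-10 M

Pb3(PO4)2(s) ⇌ 3 Pb^2+ + 2 PO4^3-
Ksp = [Pb^2+]^3[PO4^3-]^2
If s mol/L of Pb3(PO4)2 dissolves, [Pb^2+] = 3s and [PO4^3-] = 2s.
Ksp = (3s)^3(2s)^2 = 108s^5
s = (1.0 x 10^-44 / 108)^(1/5) = 6.2 × 10^-10 M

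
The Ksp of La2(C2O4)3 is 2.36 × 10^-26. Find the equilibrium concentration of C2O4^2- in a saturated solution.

La2(C2O4)3(s) <=> 2 La^3+ + 3 C2O4^2-
Ksp = [La^3+]^2[C2O4^2-]^3
For each mole of La2(C2O4)3 that dissolves: [La^3+] = 2s, [C2O4^2-] = 3s.
Substituting: Ksp = (2s)^2(3s)^3 = 108s^5
s^5 = 2.36 × 10^-26 / 108, so s = 2.937 × 10^-6 M
[C2O4^2-] = 3s = 8.81 x 10^-6 M

8.81 × 10^-6 M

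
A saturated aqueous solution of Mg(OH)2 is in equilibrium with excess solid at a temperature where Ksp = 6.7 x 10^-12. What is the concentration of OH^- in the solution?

Mg(OH)2(s) ⇌ Mg^2+ + 2 OH^-
Ksp = [Mg^2+][OH^-]^2
For each mole of Mg(OH)2 that dissolves: [Mg^2+] = s, [OH^-] = 2s.
Ksp = s(2s)^2 = 4s^3
Solving, s = (6.7 x 10^-12/4)^(1/3) = 1.19 × 10^-4 M
[OH^-] = 2s = 2.4 × 10^-4 M

[OH^-] ≈ 2.4 × 10^-4 M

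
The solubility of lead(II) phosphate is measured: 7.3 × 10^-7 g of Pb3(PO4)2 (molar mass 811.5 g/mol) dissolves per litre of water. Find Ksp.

6.4 × 10^-44

Molar solubility s = (7.3 × 10^-7 g/L) / (811.5 g/mol) = 9.00 x 10^-10 M.
Pb3(PO4)2(s) ⇌ 3 Pb^2+ + 2 PO4^3-
If s mol/L of Pb3(PO4)2 dissolves, [Pb^2+] = 3s and [PO4^3-] = 2s.
Ksp = [Pb^2+]^3[PO4^3-]^2
So Ksp = (3s)^3 × (2s)^2 = 108s^5
With s = 9.00 × 10^-10: Ksp = 6.4 x 10^-44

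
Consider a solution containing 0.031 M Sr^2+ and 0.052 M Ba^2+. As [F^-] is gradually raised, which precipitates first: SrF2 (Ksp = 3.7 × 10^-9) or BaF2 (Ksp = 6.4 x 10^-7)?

SrF2

Precipitation of each salt starts when its ion product equals its Ksp.
For SrF2: 3.7 × 10^-9 = 0.031 × [F^-]^2  ⇒  [F^-] = 3.5 × 10^-4 M.
For BaF2: 6.4 x 10^-7 = 0.052 × [F^-]^2  ⇒  [F^-] = 3.5 × 10^-3 M.
The salt with the lower threshold [F^-] precipitates first: SrF2.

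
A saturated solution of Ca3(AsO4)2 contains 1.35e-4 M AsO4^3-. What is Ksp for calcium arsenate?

1.51e-19

Ca3(AsO4)2(s) <=> 3 Ca^2+ + 2 AsO4^3-
Stoichiometry gives [Ca^2+] = (3/2)[AsO4^3-] = 2.025 × 10^-4 M.
Ksp = [Ca^2+]^3[AsO4^3-]^2
Ksp = (2.025 × 10^-4)^3 × (1.35 × 10^-4)^2 = 1.51 × 10^-19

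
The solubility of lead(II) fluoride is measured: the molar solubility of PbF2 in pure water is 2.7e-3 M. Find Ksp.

PbF2(s) ⇌ Pb^2+ + 2 F^-
For each mole of PbF2 that dissolves: [Pb^2+] = s, [F^-] = 2s.
Ksp = [Pb^2+][F^-]^2
Ksp = s(2s)^2 = 4s^3
Ksp = 4 × (2.7 x 10^-3)^3 = 7.9 × 10^-8

7.9e-8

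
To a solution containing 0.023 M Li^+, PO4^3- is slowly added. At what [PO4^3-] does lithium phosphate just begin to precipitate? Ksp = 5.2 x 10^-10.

Li3PO4(s) <=> 3 Li^+(aq) + PO4^3-(aq)
Ksp = [Li^+]^3[PO4^3-]
Precipitation begins when Q = Ksp. With [Li^+] = 0.023 M:
5.2 x 10^-10 = (0.023)^3 × [PO4^3-]
[PO4^3-] = (5.2 x 10^-10 / 1.22 × 10^-5) = 4.3 x 10^-5 M

[PO4^3-] = 4.3 × 10^-5 M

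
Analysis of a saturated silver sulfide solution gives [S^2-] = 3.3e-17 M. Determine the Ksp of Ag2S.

Ag2S(s) <=> 2 Ag^+(aq) + S^2-(aq)
Stoichiometry gives [Ag^+] = (2/1)[S^2-] = 6.60 x 10^-17 M.
Ksp = [Ag^+]^2[S^2-]
Ksp = (6.60 x 10^-17)^2 × 3.3 × 10^-17 = 1.4 × 10^-49

1.4 × 10^-49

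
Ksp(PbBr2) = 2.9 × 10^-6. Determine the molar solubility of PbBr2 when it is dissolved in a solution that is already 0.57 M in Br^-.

PbBr2(s) ⇌ Pb^2+ + 2 Br^-
Ksp = [Pb^2+][Br^-]^2
Let s = moles of PbBr2 that dissolve per litre. [Pb^2+] = s, [Br^-] = 0.57 + 2s ≈ 0.57 (Ksp is small, so little additional dissolves).
Ksp ≈ s × (0.57)^2
s = 8.9 × 10^-6 M
Check: 2s = 1.8 × 10^-5 ≪ 0.57, so the approximation is valid.

8.9 x 10^-6 M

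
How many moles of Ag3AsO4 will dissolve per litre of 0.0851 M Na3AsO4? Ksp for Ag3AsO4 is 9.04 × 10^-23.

Ag3AsO4(s) ⇌ 3 Ag^+(aq) + AsO4^3-(aq)
Ksp = [Ag^+]^3[AsO4^3-]
Let s be the molar solubility in this solution. [Ag^+] = 3s, [AsO4^3-] = 0.0851 + s ≈ 0.0851 (since AsO4^3- from Na3AsO4 dominates).
Ksp ≈ (3s)^3 × 0.0851
s = 3.40 x 10^-8 M
Check: s = 3.4 × 10^-8 ≪ 0.0851, so the approximation is valid.

3.40e-8 M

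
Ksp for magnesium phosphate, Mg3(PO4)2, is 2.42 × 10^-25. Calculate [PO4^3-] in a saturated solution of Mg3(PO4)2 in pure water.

[PO4^3-] = 9.36 × 10^-6 M

Mg3(PO4)2(s) ⇌ 3 Mg^2+(aq) + 2 PO4^3-(aq)
Ksp = [Mg^2+]^3[PO4^3-]^2
Let s = molar solubility. Then [Mg^2+] = 3s and [PO4^3-] = 2s.
Substituting: Ksp = (3s)^3(2s)^2 = 108s^5
s = (2.42 × 10^-25 / 108)^(1/5) = 4.678 x 10^-6 M
[PO4^3-] = 2s = 9.36 x 10^-6 M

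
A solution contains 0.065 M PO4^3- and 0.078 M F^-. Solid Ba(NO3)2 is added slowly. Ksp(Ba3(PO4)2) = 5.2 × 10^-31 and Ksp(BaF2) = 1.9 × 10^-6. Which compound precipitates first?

Ba3(PO4)2

Each salt begins to precipitate when Q = Ksp, i.e. when [Ba^2+] reaches its threshold.
For Ba3(PO4)2: 5.2 × 10^-31 = (0.065)^2 × [Ba^2+]^3  ⇒  [Ba^2+] = 5.0 x 10^-10 M.
For BaF2: 1.9 × 10^-6 = (0.078)^2 × [Ba^2+]  ⇒  [Ba^2+] = 3.1 × 10^-4 M.
The salt with the lower threshold [Ba^2+] precipitates first: Ba3(PO4)2.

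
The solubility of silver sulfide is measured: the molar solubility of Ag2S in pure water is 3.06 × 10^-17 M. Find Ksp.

Ksp ≈ 1.15e-49

Ag2S(s) ⇌ 2 Ag^+(aq) + S^2-(aq)
With molar solubility s: [Ag^+] = 2s, [S^2-] = s.
Ksp = [Ag^+]^2[S^2-]
So Ksp = (2s)^2 × s = 4s^3
Ksp = 4 × (3.06 × 10^-17)^3 = 1.15 × 10^-49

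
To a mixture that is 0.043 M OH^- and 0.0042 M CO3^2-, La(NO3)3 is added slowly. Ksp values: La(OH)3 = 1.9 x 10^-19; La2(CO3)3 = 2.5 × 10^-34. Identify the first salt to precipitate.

La(OH)3

Each salt begins to precipitate when Q = Ksp, i.e. when [La^3+] reaches its threshold.
For La(OH)3: 1.9 x 10^-19 = (0.043)^3 × [La^3+]  ⇒  [La^3+] = 2.4 × 10^-15 M.
For La2(CO3)3: 2.5 × 10^-34 = (0.0042)^3 × [La^3+]^2  ⇒  [La^3+] = 5.8 × 10^-14 M.
The salt with the lower threshold [La^3+] precipitates first: La(OH)3.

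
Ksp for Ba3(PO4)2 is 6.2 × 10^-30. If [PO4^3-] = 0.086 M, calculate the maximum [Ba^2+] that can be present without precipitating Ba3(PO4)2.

9.4 × 10^-10 M

Ba3(PO4)2(s) ⇌ 3 Ba^2+(aq) + 2 PO4^3-(aq)
Ksp = [Ba^2+]^3[PO4^3-]^2
Precipitation begins when Q = Ksp. With [PO4^3-] = 0.086 M:
6.2 × 10^-30 = (0.086)^2 × [Ba^2+]^3
[Ba^2+] = (6.2 × 10^-30 / 7.40 × 10^-3)^(1/3) = 9.4 × 10^-10 M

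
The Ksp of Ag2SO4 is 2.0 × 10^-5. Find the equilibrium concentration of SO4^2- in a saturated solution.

0.017 M

Ag2SO4(s) <=> 2 Ag^+(aq) + SO4^2-(aq)
Ksp = [Ag^+]^2[SO4^2-]
Let s = molar solubility. Then [Ag^+] = 2s and [SO4^2-] = s.
Substituting: Ksp = (2s)^2s = 4s^3
s = (2.0 × 10^-5 / 4)^(1/3) = 1.71 × 10^-2 M
[SO4^2-] = s = 1.7 × 10^-2 M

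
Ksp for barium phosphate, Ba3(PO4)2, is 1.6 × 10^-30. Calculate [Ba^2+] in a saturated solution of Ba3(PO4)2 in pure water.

[Ba^2+] = 1.3 x 10^-6 M

Ba3(PO4)2(s) ⇌ 3 Ba^2+(aq) + 2 PO4^3-(aq)
Ksp = [Ba^2+]^3[PO4^3-]^2
With molar solubility s: [Ba^2+] = 3s, [PO4^3-] = 2s.
Substituting: Ksp = (3s)^3(2s)^2 = 108s^5
s = (1.6 × 10^-30 / 108)^(1/5) = 4.31 × 10^-7 M
[Ba^2+] = 3s = 1.3 × 10^-6 M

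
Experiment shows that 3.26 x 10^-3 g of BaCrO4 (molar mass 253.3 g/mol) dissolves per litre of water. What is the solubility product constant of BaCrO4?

Ksp = 1.66e-10

Molar solubility s = (3.26 × 10^-3 g/L) / (253.3 g/mol) = 1.287 × 10^-5 M.
BaCrO4(s) ⇌ Ba^2+ + CrO4^2-
With molar solubility s: [Ba^2+] = s, [CrO4^2-] = s.
Ksp = [Ba^2+][CrO4^2-]
Ksp = (s)(s) = s^2
With s = 1.287 × 10^-5: Ksp = 1.66 x 10^-10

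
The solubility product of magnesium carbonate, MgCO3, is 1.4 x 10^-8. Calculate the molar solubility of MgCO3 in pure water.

s = 1.2e-4 M

MgCO3(s) <=> Mg^2+ + CO3^2-
Ksp = [Mg^2+][CO3^2-]
With molar solubility s: [Mg^2+] = s, [CO3^2-] = s.
Ksp = s^2
s = √(1.4 x 10^-8) = 1.2 × 10^-4 M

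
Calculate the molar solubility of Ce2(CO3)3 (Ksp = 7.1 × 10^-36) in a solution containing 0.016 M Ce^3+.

s ≈ 1.0 × 10^-11 M

Ce2(CO3)3(s) ⇌ 2 Ce^3+ + 3 CO3^2-
Ksp = [Ce^3+]^2[CO3^2-]^3
Let s = moles of Ce2(CO3)3 that dissolve per litre. [Ce^3+] = 0.016 + 2s ≈ 0.016, [CO3^2-] = 3s (common-ion effect: Ce^3+ is already 0.016 M).
Ksp ≈ (0.016)^2 × (3s)^3
s = 1.0 × 10^-11 M
Check: 2s = 2.0 x 10^-11 ≪ 0.016, so the approximation is valid.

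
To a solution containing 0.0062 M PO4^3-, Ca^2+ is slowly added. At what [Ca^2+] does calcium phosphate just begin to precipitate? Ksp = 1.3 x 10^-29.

Ca3(PO4)2(s) ⇌ 3 Ca^2+(aq) + 2 PO4^3-(aq)
Ksp = [Ca^2+]^3[PO4^3-]^2
Precipitation begins when Q = Ksp. With [PO4^3-] = 0.0062 M:
1.3 x 10^-29 = (0.0062)^2 × [Ca^2+]^3
[Ca^2+] = (1.3 x 10^-29 / 3.84 x 10^-5)^(1/3) = 7.0 × 10^-9 M

[Ca^2+] = 7.0 × 10^-9 M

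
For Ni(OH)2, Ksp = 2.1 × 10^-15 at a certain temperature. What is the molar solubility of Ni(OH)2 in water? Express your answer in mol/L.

Ni(OH)2(s) ⇌ Ni^2+(aq) + 2 OH^-(aq)
Ksp = [Ni^2+][OH^-]^2
For each mole of Ni(OH)2 that dissolves: [Ni^2+] = s, [OH^-] = 2s.
So Ksp = s × (2s)^2 = 4s^3
s^3 = 2.1 × 10^-15 / 4, so s = 8.1 × 10^-6 M

s = 8.1e-6 M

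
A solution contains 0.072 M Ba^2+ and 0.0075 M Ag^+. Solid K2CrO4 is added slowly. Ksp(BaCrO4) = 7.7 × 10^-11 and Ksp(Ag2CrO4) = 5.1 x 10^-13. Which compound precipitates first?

Precipitation of each salt starts when its ion product equals its Ksp.
For BaCrO4: 7.7 × 10^-11 = 0.072 × [CrO4^2-]  ⇒  [CrO4^2-] = 1.1 × 10^-9 M.
For Ag2CrO4: 5.1 x 10^-13 = (0.0075)^2 × [CrO4^2-]  ⇒  [CrO4^2-] = 9.1 × 10^-9 M.
The salt with the lower threshold [CrO4^2-] precipitates first: BaCrO4.

BaCrO4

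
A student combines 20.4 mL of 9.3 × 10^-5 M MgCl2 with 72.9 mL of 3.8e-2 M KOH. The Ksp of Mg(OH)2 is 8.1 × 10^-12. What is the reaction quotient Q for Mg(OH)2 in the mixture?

1.8 × 10^-8

Total volume = 20.4 + 72.9 = 93.3 mL.
[Mg^2+] = 9.3 × 10^-5 × (20.4/93.3) = 2.03 × 10^-5 M
[OH^-] = 3.8 × 10^-2 × (72.9/93.3) = 2.97 x 10^-2 M
Mg(OH)2(s) ⇌ Mg^2+ + 2 OH^-, so Q = [Mg^2+][OH^-]^2
Q = (2.03 × 10^-5)(2.97 × 10^-2)^2 = 1.8 × 10^-8
Q > Ksp, so Mg(OH)2 will precipitate.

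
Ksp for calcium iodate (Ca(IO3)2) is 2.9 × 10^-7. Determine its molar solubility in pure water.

Ca(IO3)2(s) ⇌ Ca^2+(aq) + 2 IO3^-(aq)
Ksp = [Ca^2+][IO3^-]^2
Let s = molar solubility. Then [Ca^2+] = s and [IO3^-] = 2s.
Ksp = s(2s)^2 = 4s^3
s^3 = 2.9 × 10^-7 / 4, so s = 4.2 x 10^-3 M

s = 4.2 × 10^-3 M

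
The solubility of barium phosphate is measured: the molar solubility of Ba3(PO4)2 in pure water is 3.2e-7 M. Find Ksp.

Ksp ≈ 3.6 × 10^-31

Ba3(PO4)2(s) <=> 3 Ba^2+(aq) + 2 PO4^3-(aq)
For each mole of Ba3(PO4)2 that dissolves: [Ba^2+] = 3s, [PO4^3-] = 2s.
Ksp = [Ba^2+]^3[PO4^3-]^2
So Ksp = (3s)^3 × (2s)^2 = 108s^5
Ksp = 108 × (3.2 × 10^-7)^5 = 3.6 × 10^-31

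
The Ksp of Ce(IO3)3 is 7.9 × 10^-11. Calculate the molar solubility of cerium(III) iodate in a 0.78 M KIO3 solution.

Ce(IO3)3(s) <=> Ce^3+ + 3 IO3^-
Ksp = [Ce^3+][IO3^-]^3
If s mol/L dissolves here, [Ce^3+] = s, [IO3^-] = 0.78 + 3s ≈ 0.78 (since IO3^- from KIO3 dominates).
Ksp ≈ s × (0.78)^3
s = 1.7 x 10^-10 M
Check: 3s = 5.0 × 10^-10 ≪ 0.78, so the approximation is valid.

s ≈ 1.7 × 10^-10 M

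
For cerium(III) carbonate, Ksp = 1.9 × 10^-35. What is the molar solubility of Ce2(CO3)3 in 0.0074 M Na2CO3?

s ≈ 3.4e-15 M

Ce2(CO3)3(s) ⇌ 2 Ce^3+(aq) + 3 CO3^2-(aq)
Ksp = [Ce^3+]^2[CO3^2-]^3
Let s be the molar solubility in this solution. [Ce^3+] = 2s, [CO3^2-] = 0.0074 + 3s ≈ 0.0074 (since CO3^2- from Na2CO3 dominates).
Ksp ≈ (2s)^2 × (0.0074)^3
s = 3.4 x 10^-15 M
Check: 3s = 1.0 × 10^-14 ≪ 0.0074, so the approximation is valid.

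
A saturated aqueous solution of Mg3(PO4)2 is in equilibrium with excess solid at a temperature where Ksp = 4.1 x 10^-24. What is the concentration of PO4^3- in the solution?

Mg3(PO4)2(s) ⇌ 3 Mg^2+ + 2 PO4^3-
Ksp = [Mg^2+]^3[PO4^3-]^2
With molar solubility s: [Mg^2+] = 3s, [PO4^3-] = 2s.
Ksp = (3s)^3(2s)^2 = 108s^5
s^5 = 4.1 x 10^-24 / 108, so s = 8.24 × 10^-6 M
[PO4^3-] = 2s = 1.6 × 10^-5 M

1.6 x 10^-5 M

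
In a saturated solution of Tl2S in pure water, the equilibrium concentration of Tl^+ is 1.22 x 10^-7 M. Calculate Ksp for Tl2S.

Ksp = 9.08e-22

Tl2S(s) ⇌ 2 Tl^+ + S^2-
Stoichiometry gives [S^2-] = (1/2)[Tl^+] = 6.100 × 10^-8 M.
Ksp = [Tl^+]^2[S^2-]
Ksp = (1.22 x 10^-7)^2 × 6.100 × 10^-8 = 9.08 × 10^-22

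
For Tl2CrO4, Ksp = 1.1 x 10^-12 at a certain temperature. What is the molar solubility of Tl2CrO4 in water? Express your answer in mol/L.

6.5 x 10^-5 M

Tl2CrO4(s) ⇌ 2 Tl^+ + CrO4^2-
Ksp = [Tl^+]^2[CrO4^2-]
If s mol/L of Tl2CrO4 dissolves, [Tl^+] = 2s and [CrO4^2-] = s.
Substituting: Ksp = (2s)^2s = 4s^3
Solving, s = (1.1 x 10^-12/4)^(1/3) = 6.5 x 10^-5 M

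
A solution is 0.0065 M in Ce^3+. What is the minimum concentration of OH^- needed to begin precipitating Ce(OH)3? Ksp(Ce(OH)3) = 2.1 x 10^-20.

Ce(OH)3(s) ⇌ Ce^3+ + 3 OH^-
Ksp = [Ce^3+][OH^-]^3
Precipitation begins when Q = Ksp. With [Ce^3+] = 0.0065 M:
2.1 x 10^-20 = (0.0065) × [OH^-]^3
[OH^-] = (2.1 x 10^-20 / 6.5 × 10^-3)^(1/3) = 1.5 × 10^-6 M

[OH^-] ≈ 1.5 x 10^-6 M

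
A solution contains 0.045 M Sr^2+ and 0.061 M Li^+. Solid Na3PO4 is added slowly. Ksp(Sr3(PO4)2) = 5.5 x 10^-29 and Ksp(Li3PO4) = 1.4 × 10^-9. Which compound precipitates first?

Each salt begins to precipitate when Q = Ksp, i.e. when [PO4^3-] reaches its threshold.
For Sr3(PO4)2: 5.5 x 10^-29 = (0.045)^3 × [PO4^3-]^2  ⇒  [PO4^3-] = 7.8 × 10^-13 M.
For Li3PO4: 1.4 × 10^-9 = (0.061)^3 × [PO4^3-]  ⇒  [PO4^3-] = 6.2 x 10^-6 M.
The salt with the lower threshold [PO4^3-] precipitates first: Sr3(PO4)2.

Sr3(PO4)2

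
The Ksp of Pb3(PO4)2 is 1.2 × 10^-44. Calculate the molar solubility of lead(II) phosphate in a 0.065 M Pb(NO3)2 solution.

Pb3(PO4)2(s) ⇌ 3 Pb^2+ + 2 PO4^3-
Ksp = [Pb^2+]^3[PO4^3-]^2
If s mol/L dissolves here, [Pb^2+] = 0.065 + 3s ≈ 0.065, [PO4^3-] = 2s (since Pb^2+ from Pb(NO3)2 dominates).
Ksp ≈ (0.065)^3 × (2s)^2
s = 3.3 x 10^-21 M
Check: 3s = 9.9 × 10^-21 ≪ 0.065, so the approximation is valid.

s = 3.3e-21 M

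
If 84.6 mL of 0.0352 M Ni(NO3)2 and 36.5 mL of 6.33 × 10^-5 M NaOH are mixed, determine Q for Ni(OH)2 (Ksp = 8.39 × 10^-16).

Total volume = 84.6 + 36.5 = 121.1 mL.
[Ni^2+] = 3.52 × 10^-2 × (84.6/121.1) = 2.459 × 10^-2 M
[OH^-] = 6.33 × 10^-5 × (36.5/121.1) = 1.908 x 10^-5 M
Ni(OH)2(s) ⇌ Ni^2+(aq) + 2 OH^-(aq), so Q = [Ni^2+][OH^-]^2
Q = (2.459 x 10^-2)(1.908 x 10^-5)^2 = 8.95 × 10^-12
Q > Ksp, so Ni(OH)2 will precipitate.

8.95e-12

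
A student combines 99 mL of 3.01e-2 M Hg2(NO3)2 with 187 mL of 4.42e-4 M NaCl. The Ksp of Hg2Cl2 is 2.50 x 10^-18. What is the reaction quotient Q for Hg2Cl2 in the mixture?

Total volume = 99 + 187 = 286 mL.
[Hg2^2+] = 3.01 × 10^-2 × (99/286) = 1.042 × 10^-2 M
[Cl^-] = 4.42 × 10^-4 × (187/286) = 2.890 x 10^-4 M
Hg2Cl2(s) ⇌ Hg2^2+ + 2 Cl^-, so Q = [Hg2^2+][Cl^-]^2
Q = (1.042 x 10^-2)(2.890 × 10^-4)^2 = 8.70 × 10^-10
Q > Ksp, so Hg2Cl2 will precipitate.

Q ≈ 8.70e-10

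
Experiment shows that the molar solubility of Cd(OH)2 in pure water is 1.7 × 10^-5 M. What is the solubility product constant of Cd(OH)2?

Ksp = 2.0 x 10^-14

Cd(OH)2(s) ⇌ Cd^2+ + 2 OH^-
For each mole of Cd(OH)2 that dissolves: [Cd^2+] = s, [OH^-] = 2s.
Ksp = [Cd^2+][OH^-]^2
Ksp = s(2s)^2 = 4s^3
Ksp = 4 × (1.7 × 10^-5)^3 = 2.0 × 10^-14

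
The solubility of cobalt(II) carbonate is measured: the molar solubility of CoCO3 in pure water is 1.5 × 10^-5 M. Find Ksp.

Ksp = 2.3e-10

CoCO3(s) ⇌ Co^2+(aq) + CO3^2-(aq)
If s mol/L of CoCO3 dissolves, [Co^2+] = s and [CO3^2-] = s.
Ksp = [Co^2+][CO3^2-]
Ksp = s × s = s^2
Ksp = (1.5 x 10^-5)^2 = 2.3 x 10^-10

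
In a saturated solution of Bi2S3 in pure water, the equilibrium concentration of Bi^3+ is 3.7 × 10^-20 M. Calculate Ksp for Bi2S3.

2.3 × 10^-97

Bi2S3(s) ⇌ 2 Bi^3+ + 3 S^2-
Stoichiometry gives [S^2-] = (3/2)[Bi^3+] = 5.55 x 10^-20 M.
Ksp = [Bi^3+]^2[S^2-]^3
Ksp = (3.7 × 10^-20)^2 × (5.55 x 10^-20)^3 = 2.3 x 10^-97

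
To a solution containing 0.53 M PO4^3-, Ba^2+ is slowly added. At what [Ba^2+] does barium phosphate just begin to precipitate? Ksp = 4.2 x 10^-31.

[Ba^2+] ≈ 1.1e-10 M

Ba3(PO4)2(s) ⇌ 3 Ba^2+ + 2 PO4^3-
Ksp = [Ba^2+]^3[PO4^3-]^2
Precipitation begins when Q = Ksp. With [PO4^3-] = 0.53 M:
4.2 x 10^-31 = (0.53)^2 × [Ba^2+]^3
[Ba^2+] = (4.2 x 10^-31 / 2.81 × 10^-1)^(1/3) = 1.1 × 10^-10 M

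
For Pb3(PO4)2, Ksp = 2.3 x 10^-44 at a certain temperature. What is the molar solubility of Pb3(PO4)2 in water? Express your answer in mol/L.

s = 7.3e-10 M

Pb3(PO4)2(s) <=> 3 Pb^2+ + 2 PO4^3-
Ksp = [Pb^2+]^3[PO4^3-]^2
If s mol/L of Pb3(PO4)2 dissolves, [Pb^2+] = 3s and [PO4^3-] = 2s.
So Ksp = (3s)^3 × (2s)^2 = 108s^5
Solving, s = (2.3 x 10^-44/108)^(1/5) = 7.3 × 10^-10 M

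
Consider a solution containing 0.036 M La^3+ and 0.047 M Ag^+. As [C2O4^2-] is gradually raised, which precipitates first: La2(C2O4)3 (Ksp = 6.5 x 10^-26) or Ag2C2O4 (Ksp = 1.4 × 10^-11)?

Precipitation of each salt starts when its ion product equals its Ksp.
For La2(C2O4)3: 6.5 x 10^-26 = (0.036)^2 × [C2O4^2-]^3  ⇒  [C2O4^2-] = 3.7 × 10^-8 M.
For Ag2C2O4: 1.4 × 10^-11 = (0.047)^2 × [C2O4^2-]  ⇒  [C2O4^2-] = 6.3 x 10^-9 M.
The salt with the lower threshold [C2O4^2-] precipitates first: Ag2C2O4.

Ag2C2O4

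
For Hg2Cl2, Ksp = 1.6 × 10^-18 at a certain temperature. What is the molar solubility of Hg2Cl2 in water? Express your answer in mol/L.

Hg2Cl2(s) ⇌ Hg2^2+ + 2 Cl^-
Ksp = [Hg2^2+][Cl^-]^2
With molar solubility s: [Hg2^2+] = s, [Cl^-] = 2s.
So Ksp = s × (2s)^2 = 4s^3
Solving, s = (1.6 × 10^-18/4)^(1/3) = 7.4 × 10^-7 M

s = 7.4 × 10^-7 M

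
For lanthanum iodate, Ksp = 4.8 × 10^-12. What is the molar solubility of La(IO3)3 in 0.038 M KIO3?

s ≈ 8.7 x 10^-8 M

La(IO3)3(s) ⇌ La^3+(aq) + 3 IO3^-(aq)
Ksp = [La^3+][IO3^-]^3
Let s be the molar solubility in this solution. [La^3+] = s, [IO3^-] = 0.038 + 3s ≈ 0.038 (common-ion effect: IO3^- is already 0.038 M).
Ksp ≈ s × (0.038)^3
s = 8.7 × 10^-8 M
Check: 3s = 2.6 x 10^-7 ≪ 0.038, so the approximation is valid.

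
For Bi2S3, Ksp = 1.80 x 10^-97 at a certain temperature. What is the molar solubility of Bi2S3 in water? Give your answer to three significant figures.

s ≈ 1.76 × 10^-20 M

Bi2S3(s) <=> 2 Bi^3+ + 3 S^2-
Ksp = [Bi^3+]^2[S^2-]^3
If s mol/L of Bi2S3 dissolves, [Bi^3+] = 2s and [S^2-] = 3s.
So Ksp = (2s)^2 × (3s)^3 = 108s^5
s = (1.80 x 10^-97 / 108)^(1/5) = 1.76 × 10^-20 M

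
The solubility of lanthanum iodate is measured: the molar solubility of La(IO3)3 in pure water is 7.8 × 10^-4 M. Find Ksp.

La(IO3)3(s) ⇌ La^3+(aq) + 3 IO3^-(aq)
With molar solubility s: [La^3+] = s, [IO3^-] = 3s.
Ksp = [La^3+][IO3^-]^3
So Ksp = s × (3s)^3 = 27s^4
Ksp = 27 × (7.8 × 10^-4)^4 = 1.0 × 10^-11

Ksp = 1.0e-11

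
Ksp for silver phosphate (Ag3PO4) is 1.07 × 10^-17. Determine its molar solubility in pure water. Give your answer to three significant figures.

2.51 × 10^-5 M

Ag3PO4(s) ⇌ 3 Ag^+(aq) + PO4^3-(aq)
Ksp = [Ag^+]^3[PO4^3-]
For each mole of Ag3PO4 that dissolves: [Ag^+] = 3s, [PO4^3-] = s.
Substituting: Ksp = (3s)^3s = 27s^4
s^4 = 1.07 × 10^-17 / 27, so s = 2.51 × 10^-5 M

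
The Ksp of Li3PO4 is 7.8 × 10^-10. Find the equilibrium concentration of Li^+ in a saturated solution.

[Li^+] = 7.0e-3 M

Li3PO4(s) ⇌ 3 Li^+ + PO4^3-
Ksp = [Li^+]^3[PO4^3-]
For each mole of Li3PO4 that dissolves: [Li^+] = 3s, [PO4^3-] = s.
Ksp = (3s)^3s = 27s^4
s = (7.8 × 10^-10 / 27)^(1/4) = 2.32 × 10^-3 M
[Li^+] = 3s = 7.0 × 10^-3 M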